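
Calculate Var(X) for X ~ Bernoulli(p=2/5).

For X ~ Bernoulli(p=2/5):
Var(X) = \frac{6}{25}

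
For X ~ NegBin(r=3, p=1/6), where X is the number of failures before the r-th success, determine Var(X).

For X ~ NegBin(r=3, p=1/6), where X is the number of failures before the r-th success:
Var(X) = 90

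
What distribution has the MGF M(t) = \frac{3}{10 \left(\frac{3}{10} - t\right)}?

The MGF M(t) = \frac{3}{10 \left(\frac{3}{10} - t\right)} is the standard form for the Exponential distribution.
Comparing with the known MGF formula identifies: Exponential(rate λ=3/10)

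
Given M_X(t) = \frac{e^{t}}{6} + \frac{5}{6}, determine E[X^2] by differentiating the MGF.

To find E[X^2], compute M^(2)(0):
M^(1)(t) = \frac{e^{t}}{6}
M^(2)(t) = \frac{e^{t}}{6}
M^(2)(0) = \frac{1}{6}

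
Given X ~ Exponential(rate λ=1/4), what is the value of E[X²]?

Using the identity E[X²] = Var(X) + (E[X])²:
E[X] = 4
Var(X) = 16
E[X²] = 16 + (4)²
= 32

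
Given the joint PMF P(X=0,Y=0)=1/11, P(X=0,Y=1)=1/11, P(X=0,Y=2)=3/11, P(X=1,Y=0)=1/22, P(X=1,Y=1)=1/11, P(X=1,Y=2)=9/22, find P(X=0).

P(X=0) = P(X=0,Y=0) + P(X=0,Y=1) + P(X=0,Y=2)
= 1/11 + 1/11 + 3/11
= 5/11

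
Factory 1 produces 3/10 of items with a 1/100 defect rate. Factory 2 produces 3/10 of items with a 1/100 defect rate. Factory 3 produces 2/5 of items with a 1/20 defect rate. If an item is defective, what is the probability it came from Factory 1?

Using Bayes' theorem:
P(F1) = 3/10, P(D|F1) = 1/100
P(F2) = 3/10, P(D|F2) = 1/100
P(F3) = 2/5, P(D|F3) = 1/20
P(D) = P(D|F1)P(F1) + P(D|F2)P(F2) + P(D|F3)P(F3)
     = \frac{13}{500}
P(F1|D) = P(D|F1)P(F1) / P(D)
= \frac{3}{26}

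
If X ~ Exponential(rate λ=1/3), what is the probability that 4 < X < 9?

P(4 < X < 9) = ∫_{4}^{9} f(x) dx
where f(x) = \frac{e^{- \frac{x}{3}}}{3}
= - \frac{1}{e^{3}} + e^{- \frac{4}{3}}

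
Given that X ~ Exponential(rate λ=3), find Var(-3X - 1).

For X ~ Exponential(rate λ=3):
Var(X) = \frac{1}{9}
Var(-3X - 1) = (-3)² × Var(X) = 9 × \frac{1}{9} = 1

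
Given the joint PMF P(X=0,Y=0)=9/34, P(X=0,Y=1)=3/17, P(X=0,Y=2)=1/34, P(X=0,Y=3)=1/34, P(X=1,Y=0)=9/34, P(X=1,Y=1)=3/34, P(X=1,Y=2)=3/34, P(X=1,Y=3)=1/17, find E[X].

First find marginal of X:
P(X=0) = 1/2
P(X=1) = 1/2
E[X] = 0 × 1/2 + 1 × 1/2 = 1/2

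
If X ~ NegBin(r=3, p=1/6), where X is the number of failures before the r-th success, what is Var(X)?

For X ~ NegBin(r=3, p=1/6), where X is the number of failures before the r-th success:
Var(X) = 90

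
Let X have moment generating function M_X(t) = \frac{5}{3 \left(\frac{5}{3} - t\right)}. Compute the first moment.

To find E[X], compute M^(1)(0):
M^(1)(t) = \frac{5}{3 \left(\frac{5}{3} - t\right)^{2}}
M^(1)(0) = \frac{3}{5}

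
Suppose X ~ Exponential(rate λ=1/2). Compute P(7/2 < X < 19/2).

P(7/2 < X < 19/2) = ∫_{7/2}^{19/2} f(x) dx
where f(x) = \frac{e^{- \frac{x}{2}}}{2}
= - \frac{1 - e^{3}}{e^{\frac{19}{4}}}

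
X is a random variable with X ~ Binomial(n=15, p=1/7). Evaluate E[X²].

Using the identity E[X²] = Var(X) + (E[X])²:
E[X] = \frac{15}{7}
Var(X) = \frac{90}{49}
E[X²] = \frac{90}{49} + (\frac{15}{7})²
= \frac{45}{7}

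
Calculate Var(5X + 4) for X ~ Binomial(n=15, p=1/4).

For X ~ Binomial(n=15, p=1/4):
Var(X) = \frac{45}{16}
Var(5X + 4) = (5)² × Var(X) = 25 × \frac{45}{16} = \frac{1125}{16}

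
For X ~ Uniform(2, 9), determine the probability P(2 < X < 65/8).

P(2 < X < 65/8) = ∫_{2}^{65/8} f(x) dx
where f(x) = \frac{1}{7}
= \frac{7}{8}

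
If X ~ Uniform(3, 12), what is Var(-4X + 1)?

For X ~ Uniform(3, 12):
Var(X) = \frac{27}{4}
Var(-4X + 1) = (-4)² × Var(X) = 16 × \frac{27}{4} = 108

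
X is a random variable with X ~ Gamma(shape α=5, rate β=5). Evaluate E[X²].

Using the identity E[X²] = Var(X) + (E[X])²:
E[X] = 1
Var(X) = \frac{1}{5}
E[X²] = \frac{1}{5} + (1)²
= \frac{6}{5}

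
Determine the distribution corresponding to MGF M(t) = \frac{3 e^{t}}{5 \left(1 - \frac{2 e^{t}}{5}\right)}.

The MGF M(t) = \frac{3 e^{t}}{5 \left(1 - \frac{2 e^{t}}{5}\right)} is the standard form for the Geometric distribution.
Comparing with the known MGF formula identifies: Geometric(p=3/5), X = trial number of first success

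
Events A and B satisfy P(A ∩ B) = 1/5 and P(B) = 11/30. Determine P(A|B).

P(A|B) = P(A ∩ B) / P(B)
= (1/5) / (11/30)
= 6/11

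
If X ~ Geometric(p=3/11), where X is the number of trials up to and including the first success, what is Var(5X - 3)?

For X ~ Geometric(p=3/11), where X is the number of trials up to and including the first success:
Var(X) = \frac{88}{9}
Var(5X - 3) = (5)² × Var(X) = 25 × \frac{88}{9} = \frac{2200}{9}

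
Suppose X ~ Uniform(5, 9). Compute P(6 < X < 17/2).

P(6 < X < 17/2) = ∫_{6}^{17/2} f(x) dx
where f(x) = \frac{1}{4}
= \frac{5}{8}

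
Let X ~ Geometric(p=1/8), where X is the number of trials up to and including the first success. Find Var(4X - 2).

For X ~ Geometric(p=1/8), where X is the number of trials up to and including the first success:
Var(X) = 56
Var(4X - 2) = (4)² × Var(X) = 16 × 56 = 896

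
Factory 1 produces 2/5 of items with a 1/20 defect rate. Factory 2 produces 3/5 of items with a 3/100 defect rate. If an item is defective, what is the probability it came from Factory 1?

Using Bayes' theorem:
P(F1) = 2/5, P(D|F1) = 1/20
P(F2) = 3/5, P(D|F2) = 3/100
P(D) = P(D|F1)P(F1) + P(D|F2)P(F2)
     = \frac{19}{500}
P(F1|D) = P(D|F1)P(F1) / P(D)
= \frac{10}{19}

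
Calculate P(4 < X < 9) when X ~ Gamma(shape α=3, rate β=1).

P(4 < X < 9) = ∫_{4}^{9} f(x) dx
where f(x) = \frac{x^{2} e^{- x}}{2}
= \frac{-101 + 26 e^{5}}{2 e^{9}}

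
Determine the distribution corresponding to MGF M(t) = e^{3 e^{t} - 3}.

The MGF M(t) = e^{3 e^{t} - 3} is the standard form for the Poisson distribution.
Comparing with the known MGF formula identifies: Poisson(λ=3)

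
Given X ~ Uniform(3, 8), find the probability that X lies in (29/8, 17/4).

P(29/8 < X < 17/4) = ∫_{29/8}^{17/4} f(x) dx
where f(x) = \frac{1}{5}
= \frac{1}{8}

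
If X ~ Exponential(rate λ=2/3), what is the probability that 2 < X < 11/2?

P(2 < X < 11/2) = ∫_{2}^{11/2} f(x) dx
where f(x) = \frac{2 e^{- \frac{2 x}{3}}}{3}
= - \frac{1 - e^{\frac{7}{3}}}{e^{\frac{11}{3}}}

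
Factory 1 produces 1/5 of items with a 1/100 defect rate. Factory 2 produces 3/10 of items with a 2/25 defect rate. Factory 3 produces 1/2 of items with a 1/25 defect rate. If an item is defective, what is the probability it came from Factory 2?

Using Bayes' theorem:
P(F1) = 1/5, P(D|F1) = 1/100
P(F2) = 3/10, P(D|F2) = 2/25
P(F3) = 1/2, P(D|F3) = 1/25
P(D) = P(D|F1)P(F1) + P(D|F2)P(F2) + P(D|F3)P(F3)
     = \frac{23}{500}
P(F2|D) = P(D|F2)P(F2) / P(D)
= \frac{12}{23}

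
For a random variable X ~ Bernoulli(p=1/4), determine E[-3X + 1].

For X ~ Bernoulli(p=1/4):
E[X] = \frac{1}{4}
E[-3X + 1] = -3 × E[X] + 1 = \frac{1}{4}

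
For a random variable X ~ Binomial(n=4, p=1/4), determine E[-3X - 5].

For X ~ Binomial(n=4, p=1/4):
E[X] = 1
E[-3X - 5] = -3 × E[X] - 5 = -8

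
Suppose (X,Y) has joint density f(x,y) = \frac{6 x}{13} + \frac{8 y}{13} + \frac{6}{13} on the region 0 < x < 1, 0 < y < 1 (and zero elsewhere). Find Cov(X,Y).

E[XY] = ∫∫ xy × f(x,y) dx dy = \frac{23}{78}
E[X] = \frac{7}{13}
E[Y] = \frac{43}{78}
Cov(X,Y) = E[XY] - E[X]E[Y] = - \frac{1}{507}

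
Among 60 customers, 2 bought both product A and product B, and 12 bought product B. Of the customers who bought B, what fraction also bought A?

P(A ∩ B) = 2/60 = 1/30
P(B) = 12/60 = 1/5
P(A|B) = P(A ∩ B) / P(B) = (1/30) / (1/5) = 1/6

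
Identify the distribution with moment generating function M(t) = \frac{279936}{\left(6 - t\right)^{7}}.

The MGF M(t) = \frac{279936}{\left(6 - t\right)^{7}} is the standard form for the Gamma distribution.
Comparing with the known MGF formula identifies: Gamma(shape α=7, rate β=6)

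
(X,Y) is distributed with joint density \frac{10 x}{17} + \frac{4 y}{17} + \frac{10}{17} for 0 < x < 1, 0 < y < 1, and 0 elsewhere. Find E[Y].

E[Y] = ∫_0^1 ∫_0^1 y × f(x,y) dx dy
= \frac{53}{102}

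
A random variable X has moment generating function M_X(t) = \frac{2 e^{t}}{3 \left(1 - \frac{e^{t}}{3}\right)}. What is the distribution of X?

The MGF M(t) = \frac{2 e^{t}}{3 \left(1 - \frac{e^{t}}{3}\right)} is the standard form for the Geometric distribution.
Comparing with the known MGF formula identifies: Geometric(p=2/3), X = trial number of first success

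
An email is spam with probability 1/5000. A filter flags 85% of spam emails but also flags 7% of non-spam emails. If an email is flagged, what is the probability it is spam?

Let D = the rare event, + = positive/flagged.
P(D) = 1/5000
P(+|D) = 85/100 = 17/20
P(+|D') = 7/100
P(+) = P(+|D)P(D) + P(+|D')P(D')
     = \frac{17}{20} × \frac{1}{5000} + \frac{7}{100} × \frac{4999}{5000}
     = \frac{17539}{250000}
P(D|+) = P(+|D)P(D)/P(+) = \frac{85}{35078}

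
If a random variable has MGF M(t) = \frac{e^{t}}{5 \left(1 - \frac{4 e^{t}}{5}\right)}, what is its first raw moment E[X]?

To find E[X], compute M^(1)(0):
M^(1)(t) = \frac{e^{t}}{5 \left(1 - \frac{4 e^{t}}{5}\right)} + \frac{4 e^{2 t}}{25 \left(1 - \frac{4 e^{t}}{5}\right)^{2}}
M^(1)(0) = 5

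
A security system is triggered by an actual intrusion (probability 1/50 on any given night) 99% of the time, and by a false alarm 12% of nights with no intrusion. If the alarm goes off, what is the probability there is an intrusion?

Let D = the rare event, + = positive/flagged.
P(D) = 1/50
P(+|D) = 99/100
P(+|D') = 12/100 = 3/25
P(+) = P(+|D)P(D) + P(+|D')P(D')
     = \frac{99}{100} × \frac{1}{50} + \frac{3}{25} × \frac{49}{50}
     = \frac{687}{5000}
P(D|+) = P(+|D)P(D)/P(+) = \frac{33}{229}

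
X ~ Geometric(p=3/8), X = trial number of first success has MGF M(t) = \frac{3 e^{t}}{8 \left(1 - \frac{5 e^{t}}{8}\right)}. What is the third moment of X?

To find E[X^3], compute M^(3)(0):
M^(1)(t) = \frac{3 e^{t}}{8 \left(1 - \frac{5 e^{t}}{8}\right)} + \frac{15 e^{2 t}}{64 \left(1 - \frac{5 e^{t}}{8}\right)^{2}}
M^(2)(t) = \frac{3 e^{t}}{8 \left(1 - \frac{5 e^{t}}{8}\right)} + \frac{45 e^{2 t}}{64 \left(1 - \frac{5 e^{t}}{8}\right)^{2}} + \frac{75 e^{3 t}}{256 \left(1 - \frac{5 e^{t}}{8}\right)^{3}}
M^(3)(t) = \frac{3 e^{t}}{8 \left(1 - \frac{5 e^{t}}{8}\right)} + \frac{105 e^{2 t}}{64 \left(1 - \frac{5 e^{t}}{8}\right)^{2}} + \frac{225 e^{3 t}}{128 \left(1 - \frac{5 e^{t}}{8}\right)^{3}} + \frac{1125 e^{4 t}}{2048 \left(1 - \frac{5 e^{t}}{8}\right)^{4}}
M^(3)(0) = \frac{664}{9}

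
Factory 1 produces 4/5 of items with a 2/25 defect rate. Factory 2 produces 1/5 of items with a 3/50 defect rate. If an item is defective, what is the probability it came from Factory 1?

Using Bayes' theorem:
P(F1) = 4/5, P(D|F1) = 2/25
P(F2) = 1/5, P(D|F2) = 3/50
P(D) = P(D|F1)P(F1) + P(D|F2)P(F2)
     = \frac{19}{250}
P(F1|D) = P(D|F1)P(F1) / P(D)
= \frac{16}{19}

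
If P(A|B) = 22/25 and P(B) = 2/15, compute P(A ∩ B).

By definition, P(A|B) = P(A ∩ B) / P(B)
So P(A ∩ B) = P(A|B) × P(B)
= 22/25 × 2/15
= 44/375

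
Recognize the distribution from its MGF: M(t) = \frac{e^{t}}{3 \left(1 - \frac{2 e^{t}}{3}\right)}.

The MGF M(t) = \frac{e^{t}}{3 \left(1 - \frac{2 e^{t}}{3}\right)} is the standard form for the Geometric distribution.
Comparing with the known MGF formula identifies: Geometric(p=1/3), X = trial number of first success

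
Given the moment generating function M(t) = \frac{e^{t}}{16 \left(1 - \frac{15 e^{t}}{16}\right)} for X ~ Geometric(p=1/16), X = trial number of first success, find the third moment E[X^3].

To find E[X^3], compute M^(3)(0):
M^(1)(t) = \frac{e^{t}}{16 \left(1 - \frac{15 e^{t}}{16}\right)} + \frac{15 e^{2 t}}{256 \left(1 - \frac{15 e^{t}}{16}\right)^{2}}
M^(2)(t) = \frac{e^{t}}{16 \left(1 - \frac{15 e^{t}}{16}\right)} + \frac{45 e^{2 t}}{256 \left(1 - \frac{15 e^{t}}{16}\right)^{2}} + \frac{225 e^{3 t}}{2048 \left(1 - \frac{15 e^{t}}{16}\right)^{3}}
M^(3)(t) = \frac{e^{t}}{16 \left(1 - \frac{15 e^{t}}{16}\right)} + \frac{105 e^{2 t}}{256 \left(1 - \frac{15 e^{t}}{16}\right)^{2}} + \frac{675 e^{3 t}}{1024 \left(1 - \frac{15 e^{t}}{16}\right)^{3}} + \frac{10125 e^{4 t}}{32768 \left(1 - \frac{15 e^{t}}{16}\right)^{4}}
M^(3)(0) = 23056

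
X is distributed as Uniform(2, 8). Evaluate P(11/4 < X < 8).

P(11/4 < X < 8) = ∫_{11/4}^{8} f(x) dx
where f(x) = \frac{1}{6}
= \frac{7}{8}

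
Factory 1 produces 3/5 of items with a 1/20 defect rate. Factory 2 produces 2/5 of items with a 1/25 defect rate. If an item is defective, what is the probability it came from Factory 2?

Using Bayes' theorem:
P(F1) = 3/5, P(D|F1) = 1/20
P(F2) = 2/5, P(D|F2) = 1/25
P(D) = P(D|F1)P(F1) + P(D|F2)P(F2)
     = \frac{23}{500}
P(F2|D) = P(D|F2)P(F2) / P(D)
= \frac{8}{23}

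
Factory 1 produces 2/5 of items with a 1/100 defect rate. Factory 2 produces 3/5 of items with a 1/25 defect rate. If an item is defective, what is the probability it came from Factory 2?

Using Bayes' theorem:
P(F1) = 2/5, P(D|F1) = 1/100
P(F2) = 3/5, P(D|F2) = 1/25
P(D) = P(D|F1)P(F1) + P(D|F2)P(F2)
     = \frac{7}{250}
P(F2|D) = P(D|F2)P(F2) / P(D)
= \frac{6}{7}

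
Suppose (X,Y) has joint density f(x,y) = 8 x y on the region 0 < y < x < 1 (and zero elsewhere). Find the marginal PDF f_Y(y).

f_Y(y) = ∫_y^1 8 x y dx = 4 y \left(1 - y^{2}\right)
for 0 < y < 1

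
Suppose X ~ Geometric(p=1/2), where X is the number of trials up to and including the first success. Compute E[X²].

Using the identity E[X²] = Var(X) + (E[X])²:
E[X] = 2
Var(X) = 2
E[X²] = 2 + (2)²
= 6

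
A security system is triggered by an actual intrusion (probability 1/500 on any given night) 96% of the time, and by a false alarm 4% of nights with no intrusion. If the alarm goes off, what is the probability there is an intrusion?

Let D = the rare event, + = positive/flagged.
P(D) = 1/500
P(+|D) = 96/100 = 24/25
P(+|D') = 4/100 = 1/25
P(+) = P(+|D)P(D) + P(+|D')P(D')
     = \frac{24}{25} × \frac{1}{500} + \frac{1}{25} × \frac{499}{500}
     = \frac{523}{12500}
P(D|+) = P(+|D)P(D)/P(+) = \frac{24}{523}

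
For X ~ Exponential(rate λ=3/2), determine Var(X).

For X ~ Exponential(rate λ=3/2):
Var(X) = \frac{4}{9}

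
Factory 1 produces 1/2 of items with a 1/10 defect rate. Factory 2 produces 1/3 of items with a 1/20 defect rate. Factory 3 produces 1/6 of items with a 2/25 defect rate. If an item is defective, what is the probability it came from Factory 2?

Using Bayes' theorem:
P(F1) = 1/2, P(D|F1) = 1/10
P(F2) = 1/3, P(D|F2) = 1/20
P(F3) = 1/6, P(D|F3) = 2/25
P(D) = P(D|F1)P(F1) + P(D|F2)P(F2) + P(D|F3)P(F3)
     = \frac{2}{25}
P(F2|D) = P(D|F2)P(F2) / P(D)
= \frac{5}{24}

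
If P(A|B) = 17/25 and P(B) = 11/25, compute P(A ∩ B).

By definition, P(A|B) = P(A ∩ B) / P(B)
So P(A ∩ B) = P(A|B) × P(B)
= 17/25 × 11/25
= 187/625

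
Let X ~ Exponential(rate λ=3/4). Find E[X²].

Using the identity E[X²] = Var(X) + (E[X])²:
E[X] = \frac{4}{3}
Var(X) = \frac{16}{9}
E[X²] = \frac{16}{9} + (\frac{4}{3})²
= \frac{32}{9}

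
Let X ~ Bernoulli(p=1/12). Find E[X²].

Using the identity E[X²] = Var(X) + (E[X])²:
E[X] = \frac{1}{12}
Var(X) = \frac{11}{144}
E[X²] = \frac{11}{144} + (\frac{1}{12})²
= \frac{1}{12}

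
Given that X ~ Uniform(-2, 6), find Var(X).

For X ~ Uniform(-2, 6):
Var(X) = \frac{16}{3}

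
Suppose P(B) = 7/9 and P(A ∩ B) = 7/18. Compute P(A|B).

P(A|B) = P(A ∩ B) / P(B)
= (7/18) / (7/9)
= 1/2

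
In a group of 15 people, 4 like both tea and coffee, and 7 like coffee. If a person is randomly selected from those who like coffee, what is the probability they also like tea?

P(A ∩ B) = 4/15
P(B) = 7/15
P(A|B) = P(A ∩ B) / P(B) = (4/15) / (7/15) = 4/7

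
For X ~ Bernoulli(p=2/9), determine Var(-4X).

For X ~ Bernoulli(p=2/9):
Var(X) = \frac{14}{81}
Var(-4X) = (-4)² × Var(X) = 16 × \frac{14}{81} = \frac{224}{81}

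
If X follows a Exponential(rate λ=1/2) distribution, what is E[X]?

For X ~ Exponential(rate λ=1/2), the expected value is:
E[X] = 2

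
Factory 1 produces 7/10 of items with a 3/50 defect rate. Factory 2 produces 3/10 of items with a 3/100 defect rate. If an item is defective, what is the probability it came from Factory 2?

Using Bayes' theorem:
P(F1) = 7/10, P(D|F1) = 3/50
P(F2) = 3/10, P(D|F2) = 3/100
P(D) = P(D|F1)P(F1) + P(D|F2)P(F2)
     = \frac{51}{1000}
P(F2|D) = P(D|F2)P(F2) / P(D)
= \frac{3}{17}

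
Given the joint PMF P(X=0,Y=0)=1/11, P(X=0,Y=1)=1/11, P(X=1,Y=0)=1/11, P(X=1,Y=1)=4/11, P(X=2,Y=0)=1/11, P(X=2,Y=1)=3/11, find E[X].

First find marginal of X:
P(X=0) = 2/11
P(X=1) = 5/11
P(X=2) = 4/11
E[X] = 0 × 2/11 + 1 × 5/11 + 2 × 4/11 = 13/11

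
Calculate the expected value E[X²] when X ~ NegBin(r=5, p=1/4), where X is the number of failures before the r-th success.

Using the identity E[X²] = Var(X) + (E[X])²:
E[X] = 15
Var(X) = 60
E[X²] = 60 + (15)²
= 285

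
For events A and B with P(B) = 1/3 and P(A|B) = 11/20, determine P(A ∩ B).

By definition, P(A|B) = P(A ∩ B) / P(B)
So P(A ∩ B) = P(A|B) × P(B)
= 11/20 × 1/3
= 11/60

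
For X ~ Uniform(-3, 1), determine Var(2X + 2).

For X ~ Uniform(-3, 1):
Var(X) = \frac{4}{3}
Var(2X + 2) = (2)² × Var(X) = 4 × \frac{4}{3} = \frac{16}{3}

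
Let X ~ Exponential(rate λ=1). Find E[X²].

Using the identity E[X²] = Var(X) + (E[X])²:
E[X] = 1
Var(X) = 1
E[X²] = 1 + (1)²
= 2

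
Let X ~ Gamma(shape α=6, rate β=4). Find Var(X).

For X ~ Gamma(shape α=6, rate β=4):
Var(X) = \frac{3}{8}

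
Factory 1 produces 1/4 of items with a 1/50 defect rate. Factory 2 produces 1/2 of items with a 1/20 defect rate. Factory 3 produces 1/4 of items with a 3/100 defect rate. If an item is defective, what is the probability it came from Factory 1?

Using Bayes' theorem:
P(F1) = 1/4, P(D|F1) = 1/50
P(F2) = 1/2, P(D|F2) = 1/20
P(F3) = 1/4, P(D|F3) = 3/100
P(D) = P(D|F1)P(F1) + P(D|F2)P(F2) + P(D|F3)P(F3)
     = \frac{3}{80}
P(F1|D) = P(D|F1)P(F1) / P(D)
= \frac{2}{15}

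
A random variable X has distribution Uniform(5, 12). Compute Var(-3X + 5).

For X ~ Uniform(5, 12):
Var(X) = \frac{49}{12}
Var(-3X + 5) = (-3)² × Var(X) = 9 × \frac{49}{12} = \frac{147}{4}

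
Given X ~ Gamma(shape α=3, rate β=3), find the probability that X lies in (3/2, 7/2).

P(3/2 < X < 7/2) = ∫_{3/2}^{7/2} f(x) dx
where f(x) = \frac{27 x^{2} e^{- 3 x}}{2}
= \frac{-533 + 125 e^{6}}{8 e^{\frac{21}{2}}}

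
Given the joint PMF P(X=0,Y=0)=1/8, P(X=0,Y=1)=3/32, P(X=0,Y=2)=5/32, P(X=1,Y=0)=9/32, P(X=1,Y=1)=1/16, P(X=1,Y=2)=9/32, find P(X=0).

P(X=0) = P(X=0,Y=0) + P(X=0,Y=1) + P(X=0,Y=2)
= 1/8 + 3/32 + 5/32
= 3/8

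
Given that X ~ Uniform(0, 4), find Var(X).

For X ~ Uniform(0, 4):
Var(X) = \frac{4}{3}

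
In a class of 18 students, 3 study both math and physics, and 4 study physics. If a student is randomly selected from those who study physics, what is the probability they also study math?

P(A ∩ B) = 3/18 = 1/6
P(B) = 4/18 = 2/9
P(A|B) = P(A ∩ B) / P(B) = (1/6) / (2/9) = 3/4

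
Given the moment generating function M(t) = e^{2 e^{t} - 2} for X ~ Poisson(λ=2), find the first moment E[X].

To find E[X], compute M^(1)(0):
M^(1)(t) = 2 e^{t} e^{2 e^{t} - 2}
M^(1)(0) = 2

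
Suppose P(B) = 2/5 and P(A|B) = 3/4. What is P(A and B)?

By definition, P(A|B) = P(A ∩ B) / P(B)
So P(A ∩ B) = P(A|B) × P(B)
= 3/4 × 2/5
= 3/10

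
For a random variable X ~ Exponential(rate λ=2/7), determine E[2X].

For X ~ Exponential(rate λ=2/7):
E[X] = \frac{7}{2}
E[2X] = 2 × E[X] + 0 = 7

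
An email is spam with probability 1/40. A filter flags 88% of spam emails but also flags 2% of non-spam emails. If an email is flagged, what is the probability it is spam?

Let D = the rare event, + = positive/flagged.
P(D) = 1/40
P(+|D) = 88/100 = 22/25
P(+|D') = 2/100 = 1/50
P(+) = P(+|D)P(D) + P(+|D')P(D')
     = \frac{22}{25} × \frac{1}{40} + \frac{1}{50} × \frac{39}{40}
     = \frac{83}{2000}
P(D|+) = P(+|D)P(D)/P(+) = \frac{44}{83}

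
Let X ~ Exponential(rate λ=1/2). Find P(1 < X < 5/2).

P(1 < X < 5/2) = ∫_{1}^{5/2} f(x) dx
where f(x) = \frac{e^{- \frac{x}{2}}}{2}
= - \frac{1}{e^{\frac{5}{4}}} + e^{- \frac{1}{2}}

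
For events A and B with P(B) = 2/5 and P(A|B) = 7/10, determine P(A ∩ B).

By definition, P(A|B) = P(A ∩ B) / P(B)
So P(A ∩ B) = P(A|B) × P(B)
= 7/10 × 2/5
= 7/25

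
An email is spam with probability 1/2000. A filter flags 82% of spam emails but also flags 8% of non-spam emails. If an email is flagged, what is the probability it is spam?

Let D = the rare event, + = positive/flagged.
P(D) = 1/2000
P(+|D) = 82/100 = 41/50
P(+|D') = 8/100 = 2/25
P(+) = P(+|D)P(D) + P(+|D')P(D')
     = \frac{41}{50} × \frac{1}{2000} + \frac{2}{25} × \frac{1999}{2000}
     = \frac{8037}{100000}
P(D|+) = P(+|D)P(D)/P(+) = \frac{41}{8037}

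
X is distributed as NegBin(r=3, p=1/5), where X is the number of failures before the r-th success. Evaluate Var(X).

For X ~ NegBin(r=3, p=1/5), where X is the number of failures before the r-th success:
Var(X) = 60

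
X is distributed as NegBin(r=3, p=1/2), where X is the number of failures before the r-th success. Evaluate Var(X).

For X ~ NegBin(r=3, p=1/2), where X is the number of failures before the r-th success:
Var(X) = 6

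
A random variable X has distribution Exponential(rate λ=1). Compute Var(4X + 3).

For X ~ Exponential(rate λ=1):
Var(X) = 1
Var(4X + 3) = (4)² × Var(X) = 16 × 1 = 16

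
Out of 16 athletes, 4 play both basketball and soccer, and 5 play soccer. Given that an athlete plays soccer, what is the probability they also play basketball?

P(A ∩ B) = 4/16 = 1/4
P(B) = 5/16
P(A|B) = P(A ∩ B) / P(B) = (1/4) / (5/16) = 4/5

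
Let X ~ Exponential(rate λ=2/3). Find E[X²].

Using the identity E[X²] = Var(X) + (E[X])²:
E[X] = \frac{3}{2}
Var(X) = \frac{9}{4}
E[X²] = \frac{9}{4} + (\frac{3}{2})²
= \frac{9}{2}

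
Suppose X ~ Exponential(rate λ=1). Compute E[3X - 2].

For X ~ Exponential(rate λ=1):
E[X] = 1
E[3X - 2] = 3 × E[X] - 2 = 1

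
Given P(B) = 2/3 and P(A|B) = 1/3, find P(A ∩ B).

By definition, P(A|B) = P(A ∩ B) / P(B)
So P(A ∩ B) = P(A|B) × P(B)
= 1/3 × 2/3
= 2/9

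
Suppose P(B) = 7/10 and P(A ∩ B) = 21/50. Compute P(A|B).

P(A|B) = P(A ∩ B) / P(B)
= (21/50) / (7/10)
= 3/5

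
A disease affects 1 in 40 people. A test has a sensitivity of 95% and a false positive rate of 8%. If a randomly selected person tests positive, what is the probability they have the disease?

Let D = the rare event, + = positive/flagged.
P(D) = 1/40
P(+|D) = 95/100 = 19/20
P(+|D') = 8/100 = 2/25
P(+) = P(+|D)P(D) + P(+|D')P(D')
     = \frac{19}{20} × \frac{1}{40} + \frac{2}{25} × \frac{39}{40}
     = \frac{407}{4000}
P(D|+) = P(+|D)P(D)/P(+) = \frac{95}{407}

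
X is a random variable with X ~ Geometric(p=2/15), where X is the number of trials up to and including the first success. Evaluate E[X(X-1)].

E[X(X-1)] = E[X² - X] = E[X²] - E[X]
E[X] = \frac{15}{2}
E[X²] = Var(X) + (E[X])² = \frac{195}{4} + (\frac{15}{2})² = 105
E[X(X-1)] = 105 - \frac{15}{2} = \frac{195}{2}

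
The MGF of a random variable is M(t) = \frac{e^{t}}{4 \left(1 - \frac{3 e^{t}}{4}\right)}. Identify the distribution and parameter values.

The MGF M(t) = \frac{e^{t}}{4 \left(1 - \frac{3 e^{t}}{4}\right)} is the standard form for the Geometric distribution.
Comparing with the known MGF formula identifies: Geometric(p=1/4), X = trial number of first success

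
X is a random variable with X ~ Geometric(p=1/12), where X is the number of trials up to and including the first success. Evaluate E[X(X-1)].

E[X(X-1)] = E[X² - X] = E[X²] - E[X]
E[X] = 12
E[X²] = Var(X) + (E[X])² = 132 + (12)² = 276
E[X(X-1)] = 276 - 12 = 264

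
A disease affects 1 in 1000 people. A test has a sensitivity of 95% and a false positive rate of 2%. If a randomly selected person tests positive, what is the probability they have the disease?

Let D = the rare event, + = positive/flagged.
P(D) = 1/1000
P(+|D) = 95/100 = 19/20
P(+|D') = 2/100 = 1/50
P(+) = P(+|D)P(D) + P(+|D')P(D')
     = \frac{19}{20} × \frac{1}{1000} + \frac{1}{50} × \frac{999}{1000}
     = \frac{2093}{100000}
P(D|+) = P(+|D)P(D)/P(+) = \frac{95}{2093}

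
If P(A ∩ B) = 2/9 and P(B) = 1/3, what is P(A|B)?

P(A|B) = P(A ∩ B) / P(B)
= (2/9) / (1/3)
= 2/3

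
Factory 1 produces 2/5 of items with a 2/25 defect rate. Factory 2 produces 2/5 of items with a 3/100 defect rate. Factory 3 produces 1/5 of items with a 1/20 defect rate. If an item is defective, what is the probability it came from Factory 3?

Using Bayes' theorem:
P(F1) = 2/5, P(D|F1) = 2/25
P(F2) = 2/5, P(D|F2) = 3/100
P(F3) = 1/5, P(D|F3) = 1/20
P(D) = P(D|F1)P(F1) + P(D|F2)P(F2) + P(D|F3)P(F3)
     = \frac{27}{500}
P(F3|D) = P(D|F3)P(F3) / P(D)
= \frac{5}{27}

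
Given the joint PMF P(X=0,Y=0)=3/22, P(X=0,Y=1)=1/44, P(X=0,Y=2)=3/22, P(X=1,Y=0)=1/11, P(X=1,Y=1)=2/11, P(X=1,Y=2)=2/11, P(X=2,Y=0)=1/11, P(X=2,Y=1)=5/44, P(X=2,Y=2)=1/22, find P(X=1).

P(X=1) = P(X=1,Y=0) + P(X=1,Y=1) + P(X=1,Y=2)
= 1/11 + 2/11 + 2/11
= 5/11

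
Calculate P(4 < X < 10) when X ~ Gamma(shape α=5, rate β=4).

P(4 < X < 10) = ∫_{4}^{10} f(x) dx
where f(x) = \frac{128 x^{4} e^{- 4 x}}{3}
= \frac{-354523 + 10675 e^{24}}{3 e^{40}}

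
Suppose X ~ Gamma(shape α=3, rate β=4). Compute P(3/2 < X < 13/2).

P(3/2 < X < 13/2) = ∫_{3/2}^{13/2} f(x) dx
where f(x) = 32 x^{2} e^{- 4 x}
= \frac{5 \left(-73 + 5 e^{20}\right)}{e^{26}}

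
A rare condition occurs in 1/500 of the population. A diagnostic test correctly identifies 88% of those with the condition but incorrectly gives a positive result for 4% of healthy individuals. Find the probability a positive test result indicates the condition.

Let D = the rare event, + = positive/flagged.
P(D) = 1/500
P(+|D) = 88/100 = 22/25
P(+|D') = 4/100 = 1/25
P(+) = P(+|D)P(D) + P(+|D')P(D')
     = \frac{22}{25} × \frac{1}{500} + \frac{1}{25} × \frac{499}{500}
     = \frac{521}{12500}
P(D|+) = P(+|D)P(D)/P(+) = \frac{22}{521}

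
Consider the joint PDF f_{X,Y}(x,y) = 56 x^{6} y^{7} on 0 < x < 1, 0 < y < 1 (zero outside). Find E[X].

E[X] = ∫_0^1 ∫_0^1 x × f(x,y) dy dx
= ∫_0^1 ∫_0^1 x × (56 x^{6} y^{7}) dy dx
= \frac{7}{8}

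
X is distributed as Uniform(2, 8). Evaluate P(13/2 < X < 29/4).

P(13/2 < X < 29/4) = ∫_{13/2}^{29/4} f(x) dx
where f(x) = \frac{1}{6}
= \frac{1}{8}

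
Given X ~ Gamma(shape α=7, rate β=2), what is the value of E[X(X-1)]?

E[X(X-1)] = E[X² - X] = E[X²] - E[X]
E[X] = \frac{7}{2}
E[X²] = Var(X) + (E[X])² = \frac{7}{4} + (\frac{7}{2})² = 14
E[X(X-1)] = 14 - \frac{7}{2} = \frac{21}{2}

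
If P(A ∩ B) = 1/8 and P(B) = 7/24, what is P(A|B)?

P(A|B) = P(A ∩ B) / P(B)
= (1/8) / (7/24)
= 3/7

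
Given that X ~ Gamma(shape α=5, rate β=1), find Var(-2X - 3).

For X ~ Gamma(shape α=5, rate β=1):
Var(X) = 5
Var(-2X - 3) = (-2)² × Var(X) = 4 × 5 = 20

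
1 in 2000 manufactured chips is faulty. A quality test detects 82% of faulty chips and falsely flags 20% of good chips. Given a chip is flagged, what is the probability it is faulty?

Let D = the rare event, + = positive/flagged.
P(D) = 1/2000
P(+|D) = 82/100 = 41/50
P(+|D') = 20/100 = 1/5
P(+) = P(+|D)P(D) + P(+|D')P(D')
     = \frac{41}{50} × \frac{1}{2000} + \frac{1}{5} × \frac{1999}{2000}
     = \frac{20031}{100000}
P(D|+) = P(+|D)P(D)/P(+) = \frac{41}{20031}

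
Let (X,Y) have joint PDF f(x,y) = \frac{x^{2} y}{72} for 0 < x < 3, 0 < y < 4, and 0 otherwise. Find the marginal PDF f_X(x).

f_X(x) = ∫_0^4 f(x,y) dy
= ∫_0^4 \frac{x^{2} y}{72} dy
= \frac{x^{2}}{9} for 0 < x < 3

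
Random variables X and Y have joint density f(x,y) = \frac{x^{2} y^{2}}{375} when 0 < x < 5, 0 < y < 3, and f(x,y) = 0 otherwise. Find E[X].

f_X(x) = ∫_0^3 \frac{x^{2} y^{2}}{375} dy = \frac{3 x^{2}}{125}
E[X] = ∫_0^5 x × (\frac{3 x^{2}}{125}) dx = \frac{15}{4}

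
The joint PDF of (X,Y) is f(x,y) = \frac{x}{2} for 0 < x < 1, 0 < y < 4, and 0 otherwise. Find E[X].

f_X(x) = ∫_0^4 \frac{x}{2} dy = 2 x
E[X] = ∫_0^1 x × (2 x) dx = \frac{2}{3}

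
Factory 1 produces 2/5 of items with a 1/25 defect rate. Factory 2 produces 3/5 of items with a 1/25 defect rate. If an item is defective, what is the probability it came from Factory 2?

Using Bayes' theorem:
P(F1) = 2/5, P(D|F1) = 1/25
P(F2) = 3/5, P(D|F2) = 1/25
P(D) = P(D|F1)P(F1) + P(D|F2)P(F2)
     = \frac{1}{25}
P(F2|D) = P(D|F2)P(F2) / P(D)
= \frac{3}{5}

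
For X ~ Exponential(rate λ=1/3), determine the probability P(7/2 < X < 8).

P(7/2 < X < 8) = ∫_{7/2}^{8} f(x) dx
where f(x) = \frac{e^{- \frac{x}{3}}}{3}
= - \frac{1}{e^{\frac{8}{3}}} + e^{- \frac{7}{6}}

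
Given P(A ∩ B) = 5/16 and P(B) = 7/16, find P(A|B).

P(A|B) = P(A ∩ B) / P(B)
= (5/16) / (7/16)
= 5/7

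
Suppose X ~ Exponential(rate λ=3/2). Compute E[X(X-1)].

E[X(X-1)] = E[X² - X] = E[X²] - E[X]
E[X] = \frac{2}{3}
E[X²] = Var(X) + (E[X])² = \frac{4}{9} + (\frac{2}{3})² = \frac{8}{9}
E[X(X-1)] = \frac{8}{9} - \frac{2}{3} = \frac{2}{9}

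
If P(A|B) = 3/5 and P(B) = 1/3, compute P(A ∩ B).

By definition, P(A|B) = P(A ∩ B) / P(B)
So P(A ∩ B) = P(A|B) × P(B)
= 3/5 × 1/3
= 1/5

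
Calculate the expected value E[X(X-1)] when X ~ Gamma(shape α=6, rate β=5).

E[X(X-1)] = E[X² - X] = E[X²] - E[X]
E[X] = \frac{6}{5}
E[X²] = Var(X) + (E[X])² = \frac{6}{25} + (\frac{6}{5})² = \frac{42}{25}
E[X(X-1)] = \frac{42}{25} - \frac{6}{5} = \frac{12}{25}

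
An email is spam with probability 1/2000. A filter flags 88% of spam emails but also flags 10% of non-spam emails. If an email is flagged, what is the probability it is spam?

Let D = the rare event, + = positive/flagged.
P(D) = 1/2000
P(+|D) = 88/100 = 22/25
P(+|D') = 10/100 = 1/10
P(+) = P(+|D)P(D) + P(+|D')P(D')
     = \frac{22}{25} × \frac{1}{2000} + \frac{1}{10} × \frac{1999}{2000}
     = \frac{10039}{100000}
P(D|+) = P(+|D)P(D)/P(+) = \frac{44}{10039}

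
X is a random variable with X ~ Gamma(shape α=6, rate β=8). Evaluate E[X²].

Using the identity E[X²] = Var(X) + (E[X])²:
E[X] = \frac{3}{4}
Var(X) = \frac{3}{32}
E[X²] = \frac{3}{32} + (\frac{3}{4})²
= \frac{21}{32}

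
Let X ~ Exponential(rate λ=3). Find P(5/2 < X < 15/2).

P(5/2 < X < 15/2) = ∫_{5/2}^{15/2} f(x) dx
where f(x) = 3 e^{- 3 x}
= - \frac{1 - e^{15}}{e^{\frac{45}{2}}}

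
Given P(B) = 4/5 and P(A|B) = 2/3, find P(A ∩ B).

By definition, P(A|B) = P(A ∩ B) / P(B)
So P(A ∩ B) = P(A|B) × P(B)
= 2/3 × 4/5
= 8/15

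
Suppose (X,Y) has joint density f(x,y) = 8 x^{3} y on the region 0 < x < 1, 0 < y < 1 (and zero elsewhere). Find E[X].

E[X] = ∫_0^1 ∫_0^1 x × f(x,y) dy dx
= ∫_0^1 ∫_0^1 x × (8 x^{3} y) dy dx
= \frac{4}{5}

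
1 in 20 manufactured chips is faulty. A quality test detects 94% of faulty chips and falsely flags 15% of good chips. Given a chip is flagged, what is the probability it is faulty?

Let D = the rare event, + = positive/flagged.
P(D) = 1/20
P(+|D) = 94/100 = 47/50
P(+|D') = 15/100 = 3/20
P(+) = P(+|D)P(D) + P(+|D')P(D')
     = \frac{47}{50} × \frac{1}{20} + \frac{3}{20} × \frac{19}{20}
     = \frac{379}{2000}
P(D|+) = P(+|D)P(D)/P(+) = \frac{94}{379}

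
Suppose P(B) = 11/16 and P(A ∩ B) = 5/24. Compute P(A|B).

P(A|B) = P(A ∩ B) / P(B)
= (5/24) / (11/16)
= 10/33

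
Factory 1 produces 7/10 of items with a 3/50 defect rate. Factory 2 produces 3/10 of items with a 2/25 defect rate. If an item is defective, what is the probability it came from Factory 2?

Using Bayes' theorem:
P(F1) = 7/10, P(D|F1) = 3/50
P(F2) = 3/10, P(D|F2) = 2/25
P(D) = P(D|F1)P(F1) + P(D|F2)P(F2)
     = \frac{33}{500}
P(F2|D) = P(D|F2)P(F2) / P(D)
= \frac{4}{11}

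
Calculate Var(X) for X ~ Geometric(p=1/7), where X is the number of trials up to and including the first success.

For X ~ Geometric(p=1/7), where X is the number of trials up to and including the first success:
Var(X) = 42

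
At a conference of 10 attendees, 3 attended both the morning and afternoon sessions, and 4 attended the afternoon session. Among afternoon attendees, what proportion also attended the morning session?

P(A ∩ B) = 3/10
P(B) = 4/10 = 2/5
P(A|B) = P(A ∩ B) / P(B) = (3/10) / (2/5) = 3/4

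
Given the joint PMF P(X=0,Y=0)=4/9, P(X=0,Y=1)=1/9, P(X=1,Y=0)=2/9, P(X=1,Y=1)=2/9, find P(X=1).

P(X=1) = P(X=1,Y=0) + P(X=1,Y=1)
= 2/9 + 2/9
= 4/9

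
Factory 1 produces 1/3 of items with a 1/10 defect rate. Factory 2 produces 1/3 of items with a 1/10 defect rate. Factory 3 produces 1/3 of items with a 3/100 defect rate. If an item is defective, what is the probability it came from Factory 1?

Using Bayes' theorem:
P(F1) = 1/3, P(D|F1) = 1/10
P(F2) = 1/3, P(D|F2) = 1/10
P(F3) = 1/3, P(D|F3) = 3/100
P(D) = P(D|F1)P(F1) + P(D|F2)P(F2) + P(D|F3)P(F3)
     = \frac{23}{300}
P(F1|D) = P(D|F1)P(F1) / P(D)
= \frac{10}{23}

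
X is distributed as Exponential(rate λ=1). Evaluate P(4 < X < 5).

P(4 < X < 5) = ∫_{4}^{5} f(x) dx
where f(x) = e^{- x}
= - \frac{1 - e}{e^{5}}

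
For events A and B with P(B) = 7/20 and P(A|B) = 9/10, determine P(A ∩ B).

By definition, P(A|B) = P(A ∩ B) / P(B)
So P(A ∩ B) = P(A|B) × P(B)
= 9/10 × 7/20
= 63/200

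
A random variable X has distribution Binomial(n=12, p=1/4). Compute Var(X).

For X ~ Binomial(n=12, p=1/4):
Var(X) = \frac{9}{4}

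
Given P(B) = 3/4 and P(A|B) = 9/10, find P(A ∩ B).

By definition, P(A|B) = P(A ∩ B) / P(B)
So P(A ∩ B) = P(A|B) × P(B)
= 9/10 × 3/4
= 27/40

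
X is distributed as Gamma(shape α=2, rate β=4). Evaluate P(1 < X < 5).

P(1 < X < 5) = ∫_{1}^{5} f(x) dx
where f(x) = 16 x e^{- 4 x}
= \frac{-21 + 5 e^{16}}{e^{20}}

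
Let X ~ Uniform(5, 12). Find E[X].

For X ~ Uniform(5, 12), the expected value is:
E[X] = \frac{17}{2}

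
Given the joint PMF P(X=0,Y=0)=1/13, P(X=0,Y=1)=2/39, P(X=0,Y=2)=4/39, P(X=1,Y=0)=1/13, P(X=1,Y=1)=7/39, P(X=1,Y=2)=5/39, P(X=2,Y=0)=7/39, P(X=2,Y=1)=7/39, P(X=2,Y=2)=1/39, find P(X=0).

P(X=0) = P(X=0,Y=0) + P(X=0,Y=1) + P(X=0,Y=2)
= 1/13 + 2/39 + 4/39
= 3/13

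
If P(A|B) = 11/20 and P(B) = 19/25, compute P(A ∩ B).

By definition, P(A|B) = P(A ∩ B) / P(B)
So P(A ∩ B) = P(A|B) × P(B)
= 11/20 × 19/25
= 209/500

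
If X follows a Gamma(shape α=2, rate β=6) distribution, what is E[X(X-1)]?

E[X(X-1)] = E[X² - X] = E[X²] - E[X]
E[X] = \frac{1}{3}
E[X²] = Var(X) + (E[X])² = \frac{1}{18} + (\frac{1}{3})² = \frac{1}{6}
E[X(X-1)] = \frac{1}{6} - \frac{1}{3} = - \frac{1}{6}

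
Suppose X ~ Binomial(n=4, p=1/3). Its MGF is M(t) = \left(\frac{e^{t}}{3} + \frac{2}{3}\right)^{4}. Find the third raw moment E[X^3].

To find E[X^3], compute M^(3)(0):
M^(1)(t) = \frac{4 \left(\frac{e^{t}}{3} + \frac{2}{3}\right)^{3} e^{t}}{3}
M^(2)(t) = \frac{4 \left(\frac{e^{t}}{3} + \frac{2}{3}\right)^{3} e^{t}}{3} + \frac{4 \left(\frac{e^{t}}{3} + \frac{2}{3}\right)^{2} e^{2 t}}{3}
M^(3)(t) = \frac{4 \left(\frac{e^{t}}{3} + \frac{2}{3}\right)^{3} e^{t}}{3} + 4 \left(\frac{e^{t}}{3} + \frac{2}{3}\right)^{2} e^{2 t} + \frac{8 \left(\frac{e^{t}}{3} + \frac{2}{3}\right) e^{3 t}}{9}
M^(3)(0) = \frac{56}{9}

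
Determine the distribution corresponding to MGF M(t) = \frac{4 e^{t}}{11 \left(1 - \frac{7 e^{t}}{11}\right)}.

The MGF M(t) = \frac{4 e^{t}}{11 \left(1 - \frac{7 e^{t}}{11}\right)} is the standard form for the Geometric distribution.
Comparing with the known MGF formula identifies: Geometric(p=4/11), X = trial number of first success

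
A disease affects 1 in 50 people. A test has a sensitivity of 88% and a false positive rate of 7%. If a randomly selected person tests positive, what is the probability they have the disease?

Let D = the rare event, + = positive/flagged.
P(D) = 1/50
P(+|D) = 88/100 = 22/25
P(+|D') = 7/100
P(+) = P(+|D)P(D) + P(+|D')P(D')
     = \frac{22}{25} × \frac{1}{50} + \frac{7}{100} × \frac{49}{50}
     = \frac{431}{5000}
P(D|+) = P(+|D)P(D)/P(+) = \frac{88}{431}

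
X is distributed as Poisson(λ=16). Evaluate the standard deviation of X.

For X ~ Poisson(λ=16):
Var(X) = 16
SD(X) = √(Var(X)) = √(16) = 4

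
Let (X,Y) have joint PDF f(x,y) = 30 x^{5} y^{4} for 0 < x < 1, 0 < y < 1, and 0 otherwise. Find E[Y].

E[Y] = ∫_0^1 ∫_0^1 y × f(x,y) dx dy
= \frac{5}{6}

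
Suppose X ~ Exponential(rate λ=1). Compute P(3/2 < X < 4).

P(3/2 < X < 4) = ∫_{3/2}^{4} f(x) dx
where f(x) = e^{- x}
= - \frac{1}{e^{4}} + e^{- \frac{3}{2}}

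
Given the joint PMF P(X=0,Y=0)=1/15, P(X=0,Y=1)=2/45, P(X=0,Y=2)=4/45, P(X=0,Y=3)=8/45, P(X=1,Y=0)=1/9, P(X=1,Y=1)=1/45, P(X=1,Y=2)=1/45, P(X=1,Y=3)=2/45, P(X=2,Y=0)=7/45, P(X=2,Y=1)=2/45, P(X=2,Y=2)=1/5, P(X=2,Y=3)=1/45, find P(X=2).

P(X=2) = P(X=2,Y=0) + P(X=2,Y=1) + P(X=2,Y=2) + P(X=2,Y=3)
= 7/45 + 2/45 + 1/5 + 1/45
= 19/45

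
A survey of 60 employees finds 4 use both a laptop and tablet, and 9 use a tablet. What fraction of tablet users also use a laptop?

P(A ∩ B) = 4/60 = 1/15
P(B) = 9/60 = 3/20
P(A|B) = P(A ∩ B) / P(B) = (1/15) / (3/20) = 4/9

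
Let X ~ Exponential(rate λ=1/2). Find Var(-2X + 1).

For X ~ Exponential(rate λ=1/2):
Var(X) = 4
Var(-2X + 1) = (-2)² × Var(X) = 4 × 4 = 16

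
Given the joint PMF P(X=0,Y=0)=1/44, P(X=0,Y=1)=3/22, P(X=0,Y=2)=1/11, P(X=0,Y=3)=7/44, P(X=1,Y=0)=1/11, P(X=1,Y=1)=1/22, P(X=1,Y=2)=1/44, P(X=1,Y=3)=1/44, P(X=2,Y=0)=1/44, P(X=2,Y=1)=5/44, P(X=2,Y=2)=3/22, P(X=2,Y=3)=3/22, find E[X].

First find marginal of X:
P(X=0) = 9/22
P(X=1) = 2/11
P(X=2) = 9/22
E[X] = 0 × 9/22 + 1 × 2/11 + 2 × 9/22 = 1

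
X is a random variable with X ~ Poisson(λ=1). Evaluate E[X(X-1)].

E[X(X-1)] = E[X² - X] = E[X²] - E[X]
E[X] = 1
E[X²] = Var(X) + (E[X])² = 1 + (1)² = 2
E[X(X-1)] = 2 - 1 = 1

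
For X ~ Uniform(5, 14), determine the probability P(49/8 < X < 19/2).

P(49/8 < X < 19/2) = ∫_{49/8}^{19/2} f(x) dx
where f(x) = \frac{1}{9}
= \frac{3}{8}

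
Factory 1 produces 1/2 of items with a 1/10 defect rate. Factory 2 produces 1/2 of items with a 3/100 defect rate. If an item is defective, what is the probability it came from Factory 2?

Using Bayes' theorem:
P(F1) = 1/2, P(D|F1) = 1/10
P(F2) = 1/2, P(D|F2) = 3/100
P(D) = P(D|F1)P(F1) + P(D|F2)P(F2)
     = \frac{13}{200}
P(F2|D) = P(D|F2)P(F2) / P(D)
= \frac{3}{13}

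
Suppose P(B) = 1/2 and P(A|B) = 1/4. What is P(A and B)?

By definition, P(A|B) = P(A ∩ B) / P(B)
So P(A ∩ B) = P(A|B) × P(B)
= 1/4 × 1/2
= 1/8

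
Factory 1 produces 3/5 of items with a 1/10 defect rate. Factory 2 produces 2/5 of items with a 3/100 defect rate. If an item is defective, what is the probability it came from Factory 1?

Using Bayes' theorem:
P(F1) = 3/5, P(D|F1) = 1/10
P(F2) = 2/5, P(D|F2) = 3/100
P(D) = P(D|F1)P(F1) + P(D|F2)P(F2)
     = \frac{9}{125}
P(F1|D) = P(D|F1)P(F1) / P(D)
= \frac{5}{6}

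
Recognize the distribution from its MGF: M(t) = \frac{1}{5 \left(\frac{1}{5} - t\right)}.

The MGF M(t) = \frac{1}{5 \left(\frac{1}{5} - t\right)} is the standard form for the Exponential distribution.
Comparing with the known MGF formula identifies: Exponential(rate λ=1/5)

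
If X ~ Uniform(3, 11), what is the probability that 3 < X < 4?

P(3 < X < 4) = ∫_{3}^{4} f(x) dx
where f(x) = \frac{1}{8}
= \frac{1}{8}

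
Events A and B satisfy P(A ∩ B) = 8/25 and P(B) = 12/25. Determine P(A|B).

P(A|B) = P(A ∩ B) / P(B)
= (8/25) / (12/25)
= 2/3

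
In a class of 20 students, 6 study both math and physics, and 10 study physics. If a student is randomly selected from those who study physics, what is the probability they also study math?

P(A ∩ B) = 6/20 = 3/10
P(B) = 10/20 = 1/2
P(A|B) = P(A ∩ B) / P(B) = (3/10) / (1/2) = 3/5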